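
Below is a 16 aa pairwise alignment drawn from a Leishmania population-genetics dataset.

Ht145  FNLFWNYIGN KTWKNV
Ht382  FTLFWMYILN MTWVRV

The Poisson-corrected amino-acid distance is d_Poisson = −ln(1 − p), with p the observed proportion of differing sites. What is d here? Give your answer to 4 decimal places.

0.4700

Mismatches occur at site 2 (N/T), site 6 (N/M), site 9 (G/L), site 11 (K/M), site 14 (K/V), site 15 (N/R).
p = 6/16 = 0.375000.
d = −ln(1 − 0.375000) = −ln(0.625000) = 0.4700.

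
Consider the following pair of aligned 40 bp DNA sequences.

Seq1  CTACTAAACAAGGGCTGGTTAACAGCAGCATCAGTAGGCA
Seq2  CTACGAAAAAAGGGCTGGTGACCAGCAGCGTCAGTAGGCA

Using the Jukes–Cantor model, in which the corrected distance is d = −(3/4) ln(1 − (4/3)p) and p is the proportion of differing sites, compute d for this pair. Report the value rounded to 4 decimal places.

0.1367

Differing sites — 5:T/G; 9:C/A; 20:T/G; 22:A/C; 30:A/G.
p = 5/40 = 0.125000.
d = −0.75 · ln(1 − (4/3)·0.125000) = −0.75 · ln(0.833333) = −0.75 · (-0.182322) = 0.1367.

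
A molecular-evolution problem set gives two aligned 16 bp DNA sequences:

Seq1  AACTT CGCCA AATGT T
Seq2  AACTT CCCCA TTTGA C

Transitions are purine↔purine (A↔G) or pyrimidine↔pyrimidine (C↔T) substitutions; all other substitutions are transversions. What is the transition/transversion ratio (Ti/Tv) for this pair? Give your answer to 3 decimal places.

0.250

Differing sites — 7:G/C (Tv); 11:A/T (Tv); 12:A/T (Tv); 15:T/A (Tv); 16:T/C (Ti).
Of the 5 differences, 1 transition and 4 transversions, so Ti/Tv = 1/4 = 0.250.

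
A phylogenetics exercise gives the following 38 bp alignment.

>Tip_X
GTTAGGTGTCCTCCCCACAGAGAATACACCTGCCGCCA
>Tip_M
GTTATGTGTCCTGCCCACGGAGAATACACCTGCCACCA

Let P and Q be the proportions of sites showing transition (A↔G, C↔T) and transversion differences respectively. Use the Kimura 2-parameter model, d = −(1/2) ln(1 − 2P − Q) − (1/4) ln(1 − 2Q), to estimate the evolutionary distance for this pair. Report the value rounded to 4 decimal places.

The sequences differ at positions 5 (G/T, transversion), 13 (C/G, transversion), 19 (A/G, transition), 35 (G/A, transition).
Of the 4 differences, 2 transitions and 2 transversions over 38 sites: P = 2/38 = 0.052632, Q = 2/38 = 0.052632.
d = −0.5·ln(0.842104) − 0.25·ln(0.894736) = −0.5·(-0.171852) − 0.25·(-0.111227) = 0.1137.

0.1137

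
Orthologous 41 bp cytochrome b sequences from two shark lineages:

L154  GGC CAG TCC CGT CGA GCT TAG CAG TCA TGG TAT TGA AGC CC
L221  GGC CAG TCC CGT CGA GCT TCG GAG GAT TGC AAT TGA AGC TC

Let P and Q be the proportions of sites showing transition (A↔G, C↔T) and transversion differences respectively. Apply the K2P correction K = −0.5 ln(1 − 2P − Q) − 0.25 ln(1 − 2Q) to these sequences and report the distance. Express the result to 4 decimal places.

Mismatches occur at site 20 (A/C, transversion), site 22 (C/G, transversion), site 25 (T/G, transversion), site 26 (C/A, transversion), site 27 (A/T, transversion), site 30 (G/C, transversion), site 31 (T/A, transversion), site 40 (C/T, transition).
Of the 8 differences, 1 transition and 7 transversions over 41 sites: P = 1/41 = 0.024390, Q = 7/41 = 0.170732.
d = −0.5·ln(0.780488) − 0.25·ln(0.658536) = −0.5·(-0.247836) − 0.25·(-0.417736) = 0.2284.

0.2284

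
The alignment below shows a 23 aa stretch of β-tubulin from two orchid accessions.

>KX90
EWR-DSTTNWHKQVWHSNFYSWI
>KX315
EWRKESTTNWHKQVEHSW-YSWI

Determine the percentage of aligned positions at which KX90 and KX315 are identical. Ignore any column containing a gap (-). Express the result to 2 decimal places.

85.71%

Excluding the 2 gap columns leaves 21 comparable sites.
Differing sites — 5:D/E; 15:W/E; 18:N/W.
18 of the 21 comparable sites match, so the percent identity is 18/21 × 100 = 85.71%.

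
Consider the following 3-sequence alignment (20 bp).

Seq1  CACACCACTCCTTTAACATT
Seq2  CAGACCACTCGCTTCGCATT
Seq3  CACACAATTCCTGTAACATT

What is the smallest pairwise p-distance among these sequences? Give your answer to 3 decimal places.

Pairwise Hamming distances:
  Seq1 vs Seq2: 5
  Seq1 vs Seq3: 3
  Seq2 vs Seq3: 8
The smallest is 3 mismatches, between Seq1 and Seq3; p = 3/20 = 0.150.

0.150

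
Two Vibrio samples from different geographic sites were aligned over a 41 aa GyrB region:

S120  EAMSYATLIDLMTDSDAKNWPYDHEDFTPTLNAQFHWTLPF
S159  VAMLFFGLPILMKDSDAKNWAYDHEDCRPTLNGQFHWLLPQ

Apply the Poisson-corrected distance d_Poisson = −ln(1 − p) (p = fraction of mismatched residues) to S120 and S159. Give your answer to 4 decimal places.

0.4177

Mismatches occur at site 1 (E↔V), site 4 (S↔L), site 5 (Y↔F), site 6 (A↔F), site 7 (T↔G), site 9 (I↔P), site 10 (D↔I), site 13 (T↔K), site 21 (P↔A), site 27 (F↔C), site 28 (T↔R), site 33 (A↔G), site 38 (T↔L), site 41 (F↔Q).
p = 14/41 = 0.341463.
d = −ln(1 − 0.341463) = −ln(0.658537) = 0.4177.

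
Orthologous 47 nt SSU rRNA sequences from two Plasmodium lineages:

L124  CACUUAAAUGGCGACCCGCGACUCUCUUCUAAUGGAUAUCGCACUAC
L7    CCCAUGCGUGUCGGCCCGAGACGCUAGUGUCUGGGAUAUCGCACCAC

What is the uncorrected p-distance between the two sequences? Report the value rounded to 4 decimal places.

Mismatches occur at site 2 (A/C), site 4 (U/A), site 6 (A/G), site 7 (A/C), site 8 (A/G), site 11 (G/U), site 14 (A/G), site 19 (C/A), site 23 (U/G), site 26 (C/A), site 27 (U/G), site 29 (C/G), site 31 (A/C), site 32 (A/U), site 33 (U/G), site 45 (U/C).
There are 16 differences over 47 sites, so p = 16/47 = 0.3404.

0.3404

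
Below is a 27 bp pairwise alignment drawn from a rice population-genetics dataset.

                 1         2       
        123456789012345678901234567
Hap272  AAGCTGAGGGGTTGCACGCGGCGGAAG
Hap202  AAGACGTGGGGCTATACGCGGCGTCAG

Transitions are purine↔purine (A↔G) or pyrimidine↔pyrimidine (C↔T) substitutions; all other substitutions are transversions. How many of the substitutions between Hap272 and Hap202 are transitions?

The sequences differ at positions 4 (C/A, transversion), 5 (T/C, transition), 7 (A/T, transversion), 12 (T/C, transition), 14 (G/A, transition), 15 (C/T, transition), 24 (G/T, transversion), 25 (A/C, transversion).
Of the 8 differences, 4 transitions and 4 transversions, so the answer is 4.

4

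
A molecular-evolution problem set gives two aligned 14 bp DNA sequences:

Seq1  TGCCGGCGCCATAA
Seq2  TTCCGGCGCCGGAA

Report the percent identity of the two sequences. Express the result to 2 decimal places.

78.57%

Mismatches occur at site 2 (G→T), site 11 (A→G), site 12 (T→G).
11 of the 14 sites match, so the percent identity is 11/14 × 100 = 78.57%.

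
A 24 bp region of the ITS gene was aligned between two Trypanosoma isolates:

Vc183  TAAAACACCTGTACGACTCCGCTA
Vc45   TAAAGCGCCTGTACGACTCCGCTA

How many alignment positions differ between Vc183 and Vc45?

Differing sites — 5:A/G; 7:A/G.
That gives 2 mismatches out of 24 aligned sites, so the Hamming distance is 2.

2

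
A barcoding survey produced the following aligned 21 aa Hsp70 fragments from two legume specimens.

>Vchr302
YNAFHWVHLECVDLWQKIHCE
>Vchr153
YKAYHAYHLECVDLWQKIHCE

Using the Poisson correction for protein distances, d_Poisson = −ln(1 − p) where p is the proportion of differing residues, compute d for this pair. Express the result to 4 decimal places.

The sequences differ at positions 2 (N/K), 4 (F/Y), 6 (W/A), 7 (V/Y).
p = 4/21 = 0.190476.
d = −ln(1 − 0.190476) = −ln(0.809524) = 0.2113.

0.2113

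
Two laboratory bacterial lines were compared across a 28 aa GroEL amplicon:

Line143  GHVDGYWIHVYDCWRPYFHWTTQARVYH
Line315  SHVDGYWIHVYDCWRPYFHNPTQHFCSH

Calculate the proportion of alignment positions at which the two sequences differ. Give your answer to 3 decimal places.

0.250

The sequences differ at positions 1 (G/S), 20 (W/N), 21 (T/P), 24 (A/H), 25 (R/F), 26 (V/C), 27 (Y/S).
There are 7 differences over 28 sites, so p = 7/28 = 0.250.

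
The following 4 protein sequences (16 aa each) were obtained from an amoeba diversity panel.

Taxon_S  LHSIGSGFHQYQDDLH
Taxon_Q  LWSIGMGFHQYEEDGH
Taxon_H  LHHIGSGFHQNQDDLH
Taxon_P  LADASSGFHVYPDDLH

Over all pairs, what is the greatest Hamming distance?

9

Pairwise Hamming distances:
  Taxon_S vs Taxon_Q: 5
  Taxon_S vs Taxon_H: 2
  Taxon_S vs Taxon_P: 6
  Taxon_Q vs Taxon_H: 7
  Taxon_Q vs Taxon_P: 9
  Taxon_H vs Taxon_P: 7
The largest is 9, between Taxon_Q and Taxon_P.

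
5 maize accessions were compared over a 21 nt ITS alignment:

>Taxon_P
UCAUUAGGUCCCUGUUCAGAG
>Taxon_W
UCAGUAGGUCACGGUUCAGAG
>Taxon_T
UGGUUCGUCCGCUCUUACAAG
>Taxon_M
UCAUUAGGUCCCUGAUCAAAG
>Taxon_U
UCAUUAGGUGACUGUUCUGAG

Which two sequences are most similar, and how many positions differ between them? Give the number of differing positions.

2

Pairwise Hamming distances:
  Taxon_P vs Taxon_W: 3
  Taxon_P vs Taxon_T: 10
  Taxon_P vs Taxon_M: 2
  Taxon_P vs Taxon_U: 3
  Taxon_W vs Taxon_T: 12
  Taxon_W vs Taxon_M: 5
  Taxon_W vs Taxon_U: 4
  Taxon_T vs Taxon_M: 10
  Taxon_T vs Taxon_U: 11
  Taxon_M vs Taxon_U: 5
The smallest is 2, between Taxon_P and Taxon_M.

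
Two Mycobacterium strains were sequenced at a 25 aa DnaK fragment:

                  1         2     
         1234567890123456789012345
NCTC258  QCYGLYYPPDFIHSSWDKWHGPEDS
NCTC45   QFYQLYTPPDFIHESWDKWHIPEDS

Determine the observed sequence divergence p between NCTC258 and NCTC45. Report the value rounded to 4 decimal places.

0.2000

The sequences differ at positions 2 (C/F), 4 (G/Q), 7 (Y/T), 14 (S/E), 21 (G/I).
There are 5 differences over 25 sites, so p = 5/25 = 0.2000.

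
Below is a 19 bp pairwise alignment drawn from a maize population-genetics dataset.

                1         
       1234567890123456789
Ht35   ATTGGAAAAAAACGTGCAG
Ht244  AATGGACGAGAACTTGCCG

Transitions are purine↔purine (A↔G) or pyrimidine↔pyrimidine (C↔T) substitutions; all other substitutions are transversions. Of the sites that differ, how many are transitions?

2

The sequences differ at positions 2 (T/A, transversion), 7 (A/C, transversion), 8 (A/G, transition), 10 (A/G, transition), 14 (G/T, transversion), 18 (A/C, transversion).
Of the 6 differences, 2 transitions and 4 transversions, so the answer is 2.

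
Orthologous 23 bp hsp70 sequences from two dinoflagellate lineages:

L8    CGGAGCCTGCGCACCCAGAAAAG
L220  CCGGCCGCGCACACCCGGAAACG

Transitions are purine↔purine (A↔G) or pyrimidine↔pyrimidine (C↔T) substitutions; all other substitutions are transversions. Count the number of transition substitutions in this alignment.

The sequences differ at positions 2 (G/C, transversion), 4 (A/G, transition), 5 (G/C, transversion), 7 (C/G, transversion), 8 (T/C, transition), 11 (G/A, transition), 17 (A/G, transition), 22 (A/C, transversion).
Of the 8 differences, 4 transitions and 4 transversions, so the answer is 4.

4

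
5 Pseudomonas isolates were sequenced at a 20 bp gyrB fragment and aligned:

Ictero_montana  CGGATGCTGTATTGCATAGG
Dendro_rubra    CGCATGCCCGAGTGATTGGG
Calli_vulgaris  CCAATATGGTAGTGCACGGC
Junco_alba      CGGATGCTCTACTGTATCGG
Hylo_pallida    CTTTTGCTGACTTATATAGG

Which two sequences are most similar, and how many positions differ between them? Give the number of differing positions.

4

Pairwise Hamming distances:
  Ictero_montana vs Dendro_rubra: 8
  Ictero_montana vs Calli_vulgaris: 9
  Ictero_montana vs Junco_alba: 4
  Ictero_montana vs Hylo_pallida: 7
  Dendro_rubra vs Calli_vulgaris: 11
  Dendro_rubra vs Junco_alba: 7
  Dendro_rubra vs Hylo_pallida: 12
  Calli_vulgaris vs Junco_alba: 11
  Calli_vulgaris vs Hylo_pallida: 14
  Junco_alba vs Hylo_pallida: 9
The smallest is 4, between Ictero_montana and Junco_alba.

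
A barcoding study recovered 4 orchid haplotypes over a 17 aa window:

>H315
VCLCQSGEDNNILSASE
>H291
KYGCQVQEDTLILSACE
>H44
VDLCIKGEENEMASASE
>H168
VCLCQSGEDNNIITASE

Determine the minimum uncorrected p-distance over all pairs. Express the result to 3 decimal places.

Pairwise Hamming distances:
  H315 vs H291: 8
  H315 vs H44: 7
  H315 vs H168: 2
  H291 vs H44: 12
  H291 vs H168: 10
  H44 vs H168: 8
The smallest is 2 mismatches, between H315 and H168; p = 2/17 = 0.118.

0.118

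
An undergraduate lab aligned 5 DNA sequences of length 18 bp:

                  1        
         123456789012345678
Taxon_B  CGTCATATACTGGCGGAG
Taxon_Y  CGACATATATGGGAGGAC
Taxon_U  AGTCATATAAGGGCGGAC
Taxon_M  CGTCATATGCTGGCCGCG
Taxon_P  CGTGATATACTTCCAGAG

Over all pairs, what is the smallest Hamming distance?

3

Pairwise Hamming distances:
  Taxon_B vs Taxon_Y: 5
  Taxon_B vs Taxon_U: 4
  Taxon_B vs Taxon_M: 3
  Taxon_B vs Taxon_P: 4
  Taxon_Y vs Taxon_U: 4
  Taxon_Y vs Taxon_M: 8
  Taxon_Y vs Taxon_P: 9
  Taxon_U vs Taxon_M: 7
  Taxon_U vs Taxon_P: 8
  Taxon_M vs Taxon_P: 6
The smallest is 3, between Taxon_B and Taxon_M.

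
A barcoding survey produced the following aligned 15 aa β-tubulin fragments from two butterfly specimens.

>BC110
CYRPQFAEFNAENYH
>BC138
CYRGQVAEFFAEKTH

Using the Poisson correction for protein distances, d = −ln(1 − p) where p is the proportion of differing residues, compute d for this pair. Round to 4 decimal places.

0.4055

The sequences differ at positions 4 (P/G), 6 (F/V), 10 (N/F), 13 (N/K), 14 (Y/T).
p = 5/15 = 0.333333.
d = −ln(1 − 0.333333) = −ln(0.666667) = 0.4055.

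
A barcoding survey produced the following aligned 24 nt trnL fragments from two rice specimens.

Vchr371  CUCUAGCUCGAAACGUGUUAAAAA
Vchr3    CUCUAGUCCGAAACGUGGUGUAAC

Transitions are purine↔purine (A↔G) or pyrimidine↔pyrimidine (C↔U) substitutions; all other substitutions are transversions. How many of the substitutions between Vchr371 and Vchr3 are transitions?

3

The sequences differ at positions 7 (C/U, transition), 8 (U/C, transition), 18 (U/G, transversion), 20 (A/G, transition), 21 (A/U, transversion), 24 (A/C, transversion).
Of the 6 differences, 3 transitions and 3 transversions, so the answer is 3.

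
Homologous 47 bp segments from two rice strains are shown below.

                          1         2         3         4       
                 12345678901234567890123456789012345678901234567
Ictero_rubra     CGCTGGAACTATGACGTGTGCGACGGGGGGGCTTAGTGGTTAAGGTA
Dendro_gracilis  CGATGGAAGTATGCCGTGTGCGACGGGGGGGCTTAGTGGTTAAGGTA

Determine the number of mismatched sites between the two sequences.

The sequences differ at positions 3 (C/A), 9 (C/G), 14 (A/C).
That gives 3 mismatches out of 47 aligned sites, so the Hamming distance is 3.

3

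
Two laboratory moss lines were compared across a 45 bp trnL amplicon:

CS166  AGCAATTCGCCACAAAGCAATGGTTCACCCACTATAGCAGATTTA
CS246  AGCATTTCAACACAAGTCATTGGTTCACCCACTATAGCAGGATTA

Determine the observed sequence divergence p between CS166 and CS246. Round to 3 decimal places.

0.178

Mismatches occur at site 5 (A↔T), site 9 (G↔A), site 10 (C↔A), site 16 (A↔G), site 17 (G↔T), site 20 (A↔T), site 41 (A↔G), site 42 (T↔A).
There are 8 differences over 45 sites, so p = 8/45 = 0.178.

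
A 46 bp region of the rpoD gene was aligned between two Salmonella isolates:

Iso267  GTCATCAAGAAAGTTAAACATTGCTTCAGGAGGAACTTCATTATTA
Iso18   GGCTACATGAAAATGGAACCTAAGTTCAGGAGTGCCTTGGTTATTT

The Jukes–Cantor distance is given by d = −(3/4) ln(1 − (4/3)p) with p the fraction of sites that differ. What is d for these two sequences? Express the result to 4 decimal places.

0.5091

The sequences differ at positions 2 (T/G), 4 (A/T), 5 (T/A), 8 (A/T), 13 (G/A), 15 (T/G), 16 (A/G), 20 (A/C), 22 (T/A), 23 (G/A), 24 (C/G), 33 (G/T), 34 (A/G), 35 (A/C), 39 (C/G), 40 (A/G), 46 (A/T).
p = 17/46 = 0.369565.
d = −0.75 · ln(1 − (4/3)·0.369565) = −0.75 · ln(0.507247) = −0.75 · (-0.678757) = 0.5091.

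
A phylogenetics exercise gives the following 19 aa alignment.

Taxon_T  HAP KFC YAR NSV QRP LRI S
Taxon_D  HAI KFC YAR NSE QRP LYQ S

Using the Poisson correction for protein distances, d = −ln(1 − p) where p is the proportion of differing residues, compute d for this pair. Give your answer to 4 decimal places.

0.2364

Differing sites — 3:P/I; 12:V/E; 17:R/Y; 18:I/Q.
p = 4/19 = 0.210526.
d = −ln(1 − 0.210526) = −ln(0.789474) = 0.2364.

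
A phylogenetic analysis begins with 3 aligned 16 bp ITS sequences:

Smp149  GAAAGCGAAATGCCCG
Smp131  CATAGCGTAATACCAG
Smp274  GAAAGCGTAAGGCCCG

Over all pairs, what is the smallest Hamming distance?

2

Pairwise Hamming distances:
  Smp149 vs Smp131: 5
  Smp149 vs Smp274: 2
  Smp131 vs Smp274: 5
The smallest is 2, between Smp149 and Smp274.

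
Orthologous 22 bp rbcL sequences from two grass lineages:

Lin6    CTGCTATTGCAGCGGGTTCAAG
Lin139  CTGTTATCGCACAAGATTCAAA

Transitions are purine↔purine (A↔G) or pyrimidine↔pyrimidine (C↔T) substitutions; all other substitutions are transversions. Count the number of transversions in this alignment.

2

Mismatches occur at site 4 (C↔T, transition), site 8 (T↔C, transition), site 12 (G↔C, transversion), site 13 (C↔A, transversion), site 14 (G↔A, transition), site 16 (G↔A, transition), site 22 (G↔A, transition).
Of the 7 differences, 5 transitions and 2 transversions, so the answer is 2.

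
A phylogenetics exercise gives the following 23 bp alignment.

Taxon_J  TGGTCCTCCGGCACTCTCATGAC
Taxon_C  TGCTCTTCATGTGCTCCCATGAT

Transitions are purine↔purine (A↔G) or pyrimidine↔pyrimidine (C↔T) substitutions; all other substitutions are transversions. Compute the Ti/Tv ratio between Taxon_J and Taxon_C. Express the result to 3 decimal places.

1.667

The sequences differ at positions 3 (G/C, transversion), 6 (C/T, transition), 9 (C/A, transversion), 10 (G/T, transversion), 12 (C/T, transition), 13 (A/G, transition), 17 (T/C, transition), 23 (C/T, transition).
Of the 8 differences, 5 transitions and 3 transversions, so Ti/Tv = 5/3 = 1.667.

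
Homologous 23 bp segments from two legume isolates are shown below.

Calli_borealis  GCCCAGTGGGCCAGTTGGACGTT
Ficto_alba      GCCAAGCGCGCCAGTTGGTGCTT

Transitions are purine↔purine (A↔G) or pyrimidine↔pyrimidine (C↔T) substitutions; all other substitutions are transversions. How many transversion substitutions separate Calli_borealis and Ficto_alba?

The sequences differ at positions 4 (C/A, transversion), 7 (T/C, transition), 9 (G/C, transversion), 19 (A/T, transversion), 20 (C/G, transversion), 21 (G/C, transversion).
Of the 6 differences, 1 transition and 5 transversions, so the answer is 5.

5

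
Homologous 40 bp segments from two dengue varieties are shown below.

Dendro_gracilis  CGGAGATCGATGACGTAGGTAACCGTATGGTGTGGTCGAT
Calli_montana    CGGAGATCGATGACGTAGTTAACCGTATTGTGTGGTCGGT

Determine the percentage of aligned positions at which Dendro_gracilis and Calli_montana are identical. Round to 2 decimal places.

Differing sites — 19:G/T; 29:G/T; 39:A/G.
37 of the 40 sites match, so the percent identity is 37/40 × 100 = 92.50%.

92.50%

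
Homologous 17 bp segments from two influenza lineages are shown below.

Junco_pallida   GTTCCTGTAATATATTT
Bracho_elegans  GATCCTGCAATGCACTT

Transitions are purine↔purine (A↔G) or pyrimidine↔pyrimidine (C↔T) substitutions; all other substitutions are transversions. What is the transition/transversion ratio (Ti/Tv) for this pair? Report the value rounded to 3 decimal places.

Differing sites — 2:T/A (Tv); 8:T/C (Ti); 12:A/G (Ti); 13:T/C (Ti); 15:T/C (Ti).
Of the 5 differences, 4 transitions and 1 transversion, so Ti/Tv = 4/1 = 4.000.

4.000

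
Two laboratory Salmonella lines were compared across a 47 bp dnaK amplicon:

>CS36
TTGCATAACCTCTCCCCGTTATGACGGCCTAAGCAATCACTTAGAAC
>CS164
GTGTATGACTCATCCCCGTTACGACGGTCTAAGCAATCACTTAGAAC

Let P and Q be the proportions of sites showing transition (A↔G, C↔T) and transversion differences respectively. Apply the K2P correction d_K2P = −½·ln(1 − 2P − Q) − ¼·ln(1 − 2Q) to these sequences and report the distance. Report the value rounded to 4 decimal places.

Mismatches occur at site 1 (T/G, transversion), site 4 (C/T, transition), site 7 (A/G, transition), site 10 (C/T, transition), site 11 (T/C, transition), site 12 (C/A, transversion), site 22 (T/C, transition), site 28 (C/T, transition).
Of the 8 differences, 6 transitions and 2 transversions over 47 sites: P = 6/47 = 0.127660, Q = 2/47 = 0.042553.
d = −0.5·ln(0.702127) − 0.25·ln(0.914894) = −0.5·(-0.353641) − 0.25·(-0.088947) = 0.1991.

0.1991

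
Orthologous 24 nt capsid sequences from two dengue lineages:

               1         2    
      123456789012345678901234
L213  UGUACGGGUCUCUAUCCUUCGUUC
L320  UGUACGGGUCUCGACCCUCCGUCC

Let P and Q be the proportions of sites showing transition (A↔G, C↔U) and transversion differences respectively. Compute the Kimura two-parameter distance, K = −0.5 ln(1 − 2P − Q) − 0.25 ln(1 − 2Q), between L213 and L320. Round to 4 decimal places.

The sequences differ at positions 13 (U/G, transversion), 15 (U/C, transition), 19 (U/C, transition), 23 (U/C, transition).
Of the 4 differences, 3 transitions and 1 transversion over 24 sites: P = 3/24 = 0.125000, Q = 1/24 = 0.041667.
d = −0.5·ln(0.708333) − 0.25·ln(0.916666) = −0.5·(-0.344841) − 0.25·(-0.087012) = 0.1942.

0.1942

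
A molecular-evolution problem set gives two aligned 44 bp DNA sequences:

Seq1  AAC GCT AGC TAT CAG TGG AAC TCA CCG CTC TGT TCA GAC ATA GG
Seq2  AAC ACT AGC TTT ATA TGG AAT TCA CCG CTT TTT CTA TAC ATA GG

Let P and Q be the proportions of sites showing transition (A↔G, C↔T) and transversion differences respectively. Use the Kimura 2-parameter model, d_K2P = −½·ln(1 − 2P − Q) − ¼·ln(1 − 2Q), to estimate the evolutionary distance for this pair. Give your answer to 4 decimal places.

0.3086

Mismatches occur at site 4 (G→A, transition), site 11 (A→T, transversion), site 13 (C→A, transversion), site 14 (A→T, transversion), site 15 (G→A, transition), site 21 (C→T, transition), site 30 (C→T, transition), site 32 (G→T, transversion), site 34 (T→C, transition), site 35 (C→T, transition), site 37 (G→T, transversion).
Of the 11 differences, 6 transitions and 5 transversions over 44 sites: P = 6/44 = 0.136364, Q = 5/44 = 0.113636.
d = −0.5·ln(0.613636) − 0.25·ln(0.772728) = −0.5·(-0.488353) − 0.25·(-0.257828) = 0.3086.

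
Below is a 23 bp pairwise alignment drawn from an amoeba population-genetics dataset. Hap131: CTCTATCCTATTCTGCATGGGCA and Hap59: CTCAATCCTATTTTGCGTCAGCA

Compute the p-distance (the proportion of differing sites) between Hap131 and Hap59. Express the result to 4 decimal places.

Mismatches occur at site 4 (T↔A), site 13 (C↔T), site 17 (A↔G), site 19 (G↔C), site 20 (G↔A).
There are 5 differences over 23 sites, so p = 5/23 = 0.2174.

0.2174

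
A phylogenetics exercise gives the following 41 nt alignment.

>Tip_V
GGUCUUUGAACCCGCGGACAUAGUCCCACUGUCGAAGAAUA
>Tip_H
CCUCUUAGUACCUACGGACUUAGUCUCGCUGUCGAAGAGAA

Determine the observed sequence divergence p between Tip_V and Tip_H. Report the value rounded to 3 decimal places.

Mismatches occur at site 1 (G/C), site 2 (G/C), site 7 (U/A), site 9 (A/U), site 13 (C/U), site 14 (G/A), site 20 (A/U), site 26 (C/U), site 28 (A/G), site 39 (A/G), site 40 (U/A).
There are 11 differences over 41 sites, so p = 11/41 = 0.268.

0.268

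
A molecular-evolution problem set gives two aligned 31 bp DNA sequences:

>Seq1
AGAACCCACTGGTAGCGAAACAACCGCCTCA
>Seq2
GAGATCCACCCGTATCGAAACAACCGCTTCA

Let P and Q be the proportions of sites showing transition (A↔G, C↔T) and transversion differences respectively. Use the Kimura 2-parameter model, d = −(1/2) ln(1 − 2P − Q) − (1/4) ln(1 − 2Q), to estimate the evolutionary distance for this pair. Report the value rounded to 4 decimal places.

0.3349

Differing sites — 1:A/G (Ti); 2:G/A (Ti); 3:A/G (Ti); 5:C/T (Ti); 10:T/C (Ti); 11:G/C (Tv); 15:G/T (Tv); 28:C/T (Ti).
Of the 8 differences, 6 transitions and 2 transversions over 31 sites: P = 6/31 = 0.193548, Q = 2/31 = 0.064516.
d = −0.5·ln(0.548388) − 0.25·ln(0.870968) = −0.5·(-0.600772) − 0.25·(-0.138150) = 0.3349.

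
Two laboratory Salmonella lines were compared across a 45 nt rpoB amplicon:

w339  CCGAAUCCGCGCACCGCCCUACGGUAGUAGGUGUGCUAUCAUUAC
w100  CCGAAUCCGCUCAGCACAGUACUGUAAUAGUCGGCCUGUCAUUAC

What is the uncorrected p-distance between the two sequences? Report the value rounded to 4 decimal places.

Mismatches occur at site 11 (G↔U), site 14 (C↔G), site 16 (G↔A), site 18 (C↔A), site 19 (C↔G), site 23 (G↔U), site 27 (G↔A), site 31 (G↔U), site 32 (U↔C), site 34 (U↔G), site 35 (G↔C), site 38 (A↔G).
There are 12 differences over 45 sites, so p = 12/45 = 0.2667.

0.2667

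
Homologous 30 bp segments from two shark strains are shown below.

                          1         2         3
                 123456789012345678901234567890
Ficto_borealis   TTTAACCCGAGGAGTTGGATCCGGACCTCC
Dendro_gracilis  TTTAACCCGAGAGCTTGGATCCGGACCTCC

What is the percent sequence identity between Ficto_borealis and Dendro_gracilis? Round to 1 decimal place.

90.0%

Differing sites — 12:G/A; 13:A/G; 14:G/C.
27 of the 30 sites match, so the percent identity is 27/30 × 100 = 90.0%.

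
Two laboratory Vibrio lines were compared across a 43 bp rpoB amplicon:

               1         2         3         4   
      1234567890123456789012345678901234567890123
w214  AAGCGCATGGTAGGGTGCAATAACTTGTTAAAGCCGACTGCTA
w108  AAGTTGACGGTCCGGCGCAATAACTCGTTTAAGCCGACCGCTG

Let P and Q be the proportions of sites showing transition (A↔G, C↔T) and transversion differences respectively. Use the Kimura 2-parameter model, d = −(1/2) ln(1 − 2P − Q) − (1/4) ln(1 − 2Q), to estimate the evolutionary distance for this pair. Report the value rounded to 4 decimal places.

Differing sites — 4:C/T (Ti); 5:G/T (Tv); 6:C/G (Tv); 8:T/C (Ti); 12:A/C (Tv); 13:G/C (Tv); 16:T/C (Ti); 26:T/C (Ti); 30:A/T (Tv); 39:T/C (Ti); 43:A/G (Ti).
Of the 11 differences, 6 transitions and 5 transversions over 43 sites: P = 6/43 = 0.139535, Q = 5/43 = 0.116279.
d = −0.5·ln(0.604651) − 0.25·ln(0.767442) = −0.5·(-0.503104) − 0.25·(-0.264692) = 0.3177.

0.3177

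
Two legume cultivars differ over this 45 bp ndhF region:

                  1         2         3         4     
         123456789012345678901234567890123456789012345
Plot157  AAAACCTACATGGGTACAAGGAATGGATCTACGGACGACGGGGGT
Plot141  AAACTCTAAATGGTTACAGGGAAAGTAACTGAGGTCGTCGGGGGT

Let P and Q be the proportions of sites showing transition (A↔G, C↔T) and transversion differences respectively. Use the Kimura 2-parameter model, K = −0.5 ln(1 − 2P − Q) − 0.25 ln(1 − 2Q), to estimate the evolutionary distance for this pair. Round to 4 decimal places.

0.3304

The sequences differ at positions 4 (A/C, transversion), 5 (C/T, transition), 9 (C/A, transversion), 14 (G/T, transversion), 19 (A/G, transition), 24 (T/A, transversion), 26 (G/T, transversion), 28 (T/A, transversion), 31 (A/G, transition), 32 (C/A, transversion), 35 (A/T, transversion), 38 (A/T, transversion).
Of the 12 differences, 3 transitions and 9 transversions over 45 sites: P = 3/45 = 0.066667, Q = 9/45 = 0.200000.
d = −0.5·ln(0.666666) − 0.25·ln(0.600000) = −0.5·(-0.405466) − 0.25·(-0.510826) = 0.3304.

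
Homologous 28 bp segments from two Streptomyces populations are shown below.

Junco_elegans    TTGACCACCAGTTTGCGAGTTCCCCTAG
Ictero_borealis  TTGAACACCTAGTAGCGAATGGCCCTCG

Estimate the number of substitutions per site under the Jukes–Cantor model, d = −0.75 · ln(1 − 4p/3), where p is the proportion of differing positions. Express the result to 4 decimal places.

0.4197

Differing sites — 5:C/A; 10:A/T; 11:G/A; 12:T/G; 14:T/A; 19:G/A; 21:T/G; 22:C/G; 27:A/C.
p = 9/28 = 0.321429.
d = −0.75 · ln(1 − (4/3)·0.321429) = −0.75 · ln(0.571428) = −0.75 · (-0.559617) = 0.4197.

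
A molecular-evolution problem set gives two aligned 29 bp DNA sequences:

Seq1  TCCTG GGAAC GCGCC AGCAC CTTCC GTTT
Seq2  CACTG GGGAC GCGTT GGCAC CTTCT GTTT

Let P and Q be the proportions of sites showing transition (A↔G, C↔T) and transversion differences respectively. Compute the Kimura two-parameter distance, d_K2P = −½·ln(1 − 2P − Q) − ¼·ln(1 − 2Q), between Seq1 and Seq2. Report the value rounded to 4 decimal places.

0.3152

Mismatches occur at site 1 (T→C, transition), site 2 (C→A, transversion), site 8 (A→G, transition), site 14 (C→T, transition), site 15 (C→T, transition), site 16 (A→G, transition), site 25 (C→T, transition).
Of the 7 differences, 6 transitions and 1 transversion over 29 sites: P = 6/29 = 0.206897, Q = 1/29 = 0.034483.
d = −0.5·ln(0.551723) − 0.25·ln(0.931034) = −0.5·(-0.594709) − 0.25·(-0.071459) = 0.3152.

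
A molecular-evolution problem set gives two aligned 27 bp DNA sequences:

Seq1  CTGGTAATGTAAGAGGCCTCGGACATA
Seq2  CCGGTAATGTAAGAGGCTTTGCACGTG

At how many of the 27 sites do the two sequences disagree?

Mismatches occur at site 2 (T/C), site 18 (C/T), site 20 (C/T), site 22 (G/C), site 25 (A/G), site 27 (A/G).
That gives 6 mismatches out of 27 aligned sites, so the Hamming distance is 6.

6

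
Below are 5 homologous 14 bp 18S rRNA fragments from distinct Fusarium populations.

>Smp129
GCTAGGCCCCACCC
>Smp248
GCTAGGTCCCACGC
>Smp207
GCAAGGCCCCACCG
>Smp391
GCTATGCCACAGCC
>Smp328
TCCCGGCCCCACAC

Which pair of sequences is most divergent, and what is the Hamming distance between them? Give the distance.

7

Pairwise Hamming distances:
  Smp129 vs Smp248: 2
  Smp129 vs Smp207: 2
  Smp129 vs Smp391: 3
  Smp129 vs Smp328: 4
  Smp248 vs Smp207: 4
  Smp248 vs Smp391: 5
  Smp248 vs Smp328: 5
  Smp207 vs Smp391: 5
  Smp207 vs Smp328: 5
  Smp391 vs Smp328: 7
The largest is 7, between Smp391 and Smp328.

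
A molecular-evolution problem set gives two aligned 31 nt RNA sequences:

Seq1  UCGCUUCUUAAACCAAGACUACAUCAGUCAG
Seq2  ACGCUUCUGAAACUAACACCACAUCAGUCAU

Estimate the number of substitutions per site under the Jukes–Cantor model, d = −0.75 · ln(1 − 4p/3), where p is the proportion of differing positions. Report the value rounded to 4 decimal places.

Differing sites — 1:U/A; 9:U/G; 14:C/U; 17:G/C; 20:U/C; 31:G/U.
p = 6/31 = 0.193548.
d = −0.75 · ln(1 − (4/3)·0.193548) = −0.75 · ln(0.741936) = −0.75 · (-0.298492) = 0.2239.

0.2239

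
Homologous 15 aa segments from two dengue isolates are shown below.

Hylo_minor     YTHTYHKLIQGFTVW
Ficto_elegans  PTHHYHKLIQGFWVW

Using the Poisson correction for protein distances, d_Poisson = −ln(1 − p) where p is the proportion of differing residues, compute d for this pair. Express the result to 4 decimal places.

Mismatches occur at site 1 (Y↔P), site 4 (T↔H), site 13 (T↔W).
p = 3/15 = 0.200000.
d = −ln(1 − 0.200000) = −ln(0.800000) = 0.2231.

0.2231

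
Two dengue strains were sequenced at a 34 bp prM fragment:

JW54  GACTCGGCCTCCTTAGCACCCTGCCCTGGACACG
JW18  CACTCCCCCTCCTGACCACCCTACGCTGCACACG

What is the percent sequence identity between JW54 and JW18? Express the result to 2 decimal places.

76.47%

Mismatches occur at site 1 (G↔C), site 6 (G↔C), site 7 (G↔C), site 14 (T↔G), site 16 (G↔C), site 23 (G↔A), site 25 (C↔G), site 29 (G↔C).
26 of the 34 sites match, so the percent identity is 26/34 × 100 = 76.47%.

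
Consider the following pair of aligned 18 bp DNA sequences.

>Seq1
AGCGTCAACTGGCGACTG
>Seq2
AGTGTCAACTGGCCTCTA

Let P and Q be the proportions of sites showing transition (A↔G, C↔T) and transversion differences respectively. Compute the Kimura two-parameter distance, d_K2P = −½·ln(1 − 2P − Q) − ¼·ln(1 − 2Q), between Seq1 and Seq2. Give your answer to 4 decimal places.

0.2656

Mismatches occur at site 3 (C/T, transition), site 14 (G/C, transversion), site 15 (A/T, transversion), site 18 (G/A, transition).
Of the 4 differences, 2 transitions and 2 transversions over 18 sites: P = 2/18 = 0.111111, Q = 2/18 = 0.111111.
d = −0.5·ln(0.666667) − 0.25·ln(0.777778) = −0.5·(-0.405465) − 0.25·(-0.251314) = 0.2656.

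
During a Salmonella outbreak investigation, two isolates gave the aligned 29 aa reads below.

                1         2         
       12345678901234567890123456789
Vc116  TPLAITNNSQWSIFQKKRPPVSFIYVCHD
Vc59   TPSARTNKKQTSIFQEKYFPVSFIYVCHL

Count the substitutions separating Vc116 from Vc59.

9

The sequences differ at positions 3 (L/S), 5 (I/R), 8 (N/K), 9 (S/K), 11 (W/T), 16 (K/E), 18 (R/Y), 19 (P/F), 29 (D/L).
That gives 9 mismatches out of 29 aligned sites, so the Hamming distance is 9.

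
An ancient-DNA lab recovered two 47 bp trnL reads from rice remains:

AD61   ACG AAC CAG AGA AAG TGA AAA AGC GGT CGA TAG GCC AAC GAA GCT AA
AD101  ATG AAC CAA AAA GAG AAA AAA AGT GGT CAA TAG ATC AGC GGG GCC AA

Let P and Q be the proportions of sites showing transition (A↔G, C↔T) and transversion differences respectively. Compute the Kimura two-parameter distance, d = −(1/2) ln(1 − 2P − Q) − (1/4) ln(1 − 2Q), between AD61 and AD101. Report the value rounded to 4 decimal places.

0.4381

Mismatches occur at site 2 (C→T, transition), site 9 (G→A, transition), site 11 (G→A, transition), site 13 (A→G, transition), site 16 (T→A, transversion), site 17 (G→A, transition), site 24 (C→T, transition), site 29 (G→A, transition), site 34 (G→A, transition), site 35 (C→T, transition), site 38 (A→G, transition), site 41 (A→G, transition), site 42 (A→G, transition), site 45 (T→C, transition).
Of the 14 differences, 13 transitions and 1 transversion over 47 sites: P = 13/47 = 0.276596, Q = 1/47 = 0.021277.
d = −0.5·ln(0.425531) − 0.25·ln(0.957446) = −0.5·(-0.854417) − 0.25·(-0.043486) = 0.4381.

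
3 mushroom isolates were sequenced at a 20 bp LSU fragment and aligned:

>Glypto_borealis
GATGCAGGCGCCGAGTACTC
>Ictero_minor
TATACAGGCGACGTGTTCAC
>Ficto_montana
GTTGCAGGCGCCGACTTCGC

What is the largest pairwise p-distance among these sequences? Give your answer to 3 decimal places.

Pairwise Hamming distances:
  Glypto_borealis vs Ictero_minor: 6
  Glypto_borealis vs Ficto_montana: 4
  Ictero_minor vs Ficto_montana: 7
The largest is 7 mismatches, between Ictero_minor and Ficto_montana; p = 7/20 = 0.350.

0.350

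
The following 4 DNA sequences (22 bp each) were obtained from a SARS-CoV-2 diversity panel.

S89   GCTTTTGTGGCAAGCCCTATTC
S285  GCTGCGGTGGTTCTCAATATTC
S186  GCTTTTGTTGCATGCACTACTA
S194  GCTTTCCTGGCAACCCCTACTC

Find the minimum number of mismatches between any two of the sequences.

Pairwise Hamming distances:
  S89 vs S285: 9
  S89 vs S186: 5
  S89 vs S194: 4
  S285 vs S186: 11
  S285 vs S194: 11
  S186 vs S194: 7
The smallest is 4, between S89 and S194.

4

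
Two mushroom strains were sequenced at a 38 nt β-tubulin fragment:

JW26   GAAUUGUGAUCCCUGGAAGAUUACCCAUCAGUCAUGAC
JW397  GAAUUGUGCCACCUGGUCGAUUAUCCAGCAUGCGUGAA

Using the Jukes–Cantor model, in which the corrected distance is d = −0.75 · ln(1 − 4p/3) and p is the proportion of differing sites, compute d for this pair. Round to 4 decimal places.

Mismatches occur at site 9 (A/C), site 10 (U/C), site 11 (C/A), site 17 (A/U), site 18 (A/C), site 24 (C/U), site 28 (U/G), site 31 (G/U), site 32 (U/G), site 34 (A/G), site 38 (C/A).
p = 11/38 = 0.289474.
d = −0.75 · ln(1 − (4/3)·0.289474) = −0.75 · ln(0.614035) = −0.75 · (-0.487703) = 0.3658.

0.3658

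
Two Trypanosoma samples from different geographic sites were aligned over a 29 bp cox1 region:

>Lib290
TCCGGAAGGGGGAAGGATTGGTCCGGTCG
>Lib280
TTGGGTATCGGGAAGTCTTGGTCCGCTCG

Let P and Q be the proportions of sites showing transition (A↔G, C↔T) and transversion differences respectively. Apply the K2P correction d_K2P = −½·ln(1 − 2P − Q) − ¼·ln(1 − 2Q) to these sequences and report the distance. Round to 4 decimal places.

Mismatches occur at site 2 (C→T, transition), site 3 (C→G, transversion), site 6 (A→T, transversion), site 8 (G→T, transversion), site 9 (G→C, transversion), site 16 (G→T, transversion), site 17 (A→C, transversion), site 26 (G→C, transversion).
Of the 8 differences, 1 transition and 7 transversions over 29 sites: P = 1/29 = 0.034483, Q = 7/29 = 0.241379.
d = −0.5·ln(0.689655) − 0.25·ln(0.517242) = −0.5·(-0.371564) − 0.25·(-0.659244) = 0.3506.

0.3506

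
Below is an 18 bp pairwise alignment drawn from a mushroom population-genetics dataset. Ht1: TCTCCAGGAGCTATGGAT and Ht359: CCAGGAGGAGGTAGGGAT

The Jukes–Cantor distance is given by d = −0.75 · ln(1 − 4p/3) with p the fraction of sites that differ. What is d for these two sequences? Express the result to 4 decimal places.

The sequences differ at positions 1 (T/C), 3 (T/A), 4 (C/G), 5 (C/G), 11 (C/G), 14 (T/G).
p = 6/18 = 0.333333.
d = −0.75 · ln(1 − (4/3)·0.333333) = −0.75 · ln(0.555556) = −0.75 · (-0.587786) = 0.4408.

0.4408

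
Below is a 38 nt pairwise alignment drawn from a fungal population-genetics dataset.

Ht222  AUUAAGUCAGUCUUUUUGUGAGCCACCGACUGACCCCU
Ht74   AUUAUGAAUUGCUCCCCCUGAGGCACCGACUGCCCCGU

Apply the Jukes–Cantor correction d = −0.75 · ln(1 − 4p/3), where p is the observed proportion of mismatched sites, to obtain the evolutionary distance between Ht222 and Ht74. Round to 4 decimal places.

Mismatches occur at site 5 (A↔U), site 7 (U↔A), site 8 (C↔A), site 9 (A↔U), site 10 (G↔U), site 11 (U↔G), site 14 (U↔C), site 15 (U↔C), site 16 (U↔C), site 17 (U↔C), site 18 (G↔C), site 23 (C↔G), site 33 (A↔C), site 37 (C↔G).
p = 14/38 = 0.368421.
d = −0.75 · ln(1 − (4/3)·0.368421) = −0.75 · ln(0.508772) = −0.75 · (-0.675755) = 0.5068.

0.5068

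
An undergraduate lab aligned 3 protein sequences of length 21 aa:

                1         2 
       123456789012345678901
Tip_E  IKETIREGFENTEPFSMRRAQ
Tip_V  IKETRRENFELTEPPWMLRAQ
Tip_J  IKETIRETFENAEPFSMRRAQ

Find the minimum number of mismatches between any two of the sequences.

2

Pairwise Hamming distances:
  Tip_E vs Tip_V: 6
  Tip_E vs Tip_J: 2
  Tip_V vs Tip_J: 7
The smallest is 2, between Tip_E and Tip_J.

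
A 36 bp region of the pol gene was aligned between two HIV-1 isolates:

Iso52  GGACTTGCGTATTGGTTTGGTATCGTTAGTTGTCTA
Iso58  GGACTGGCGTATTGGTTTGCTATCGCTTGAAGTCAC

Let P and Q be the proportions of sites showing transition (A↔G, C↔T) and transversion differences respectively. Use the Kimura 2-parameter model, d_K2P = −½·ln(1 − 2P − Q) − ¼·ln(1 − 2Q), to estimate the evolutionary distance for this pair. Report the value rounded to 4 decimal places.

0.2670

The sequences differ at positions 6 (T/G, transversion), 20 (G/C, transversion), 26 (T/C, transition), 28 (A/T, transversion), 30 (T/A, transversion), 31 (T/A, transversion), 35 (T/A, transversion), 36 (A/C, transversion).
Of the 8 differences, 1 transition and 7 transversions over 36 sites: P = 1/36 = 0.027778, Q = 7/36 = 0.194444.
d = −0.5·ln(0.750000) − 0.25·ln(0.611112) = −0.5·(-0.287682) − 0.25·(-0.492475) = 0.2670.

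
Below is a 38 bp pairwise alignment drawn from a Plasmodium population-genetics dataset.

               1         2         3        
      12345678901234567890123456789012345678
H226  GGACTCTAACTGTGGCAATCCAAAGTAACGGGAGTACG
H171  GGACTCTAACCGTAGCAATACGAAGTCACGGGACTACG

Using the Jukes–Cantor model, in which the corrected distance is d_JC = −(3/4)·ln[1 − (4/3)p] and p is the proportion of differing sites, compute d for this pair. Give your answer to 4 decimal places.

Mismatches occur at site 11 (T→C), site 14 (G→A), site 20 (C→A), site 22 (A→G), site 27 (A→C), site 34 (G→C).
p = 6/38 = 0.157895.
d = −0.75 · ln(1 − (4/3)·0.157895) = −0.75 · ln(0.789473) = −0.75 · (-0.236390) = 0.1773.

0.1773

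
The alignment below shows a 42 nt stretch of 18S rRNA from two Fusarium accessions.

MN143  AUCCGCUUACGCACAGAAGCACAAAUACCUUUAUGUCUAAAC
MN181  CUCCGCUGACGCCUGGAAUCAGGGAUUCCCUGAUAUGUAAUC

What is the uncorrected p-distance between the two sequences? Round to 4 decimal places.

Mismatches occur at site 1 (A↔C), site 8 (U↔G), site 13 (A↔C), site 14 (C↔U), site 15 (A↔G), site 19 (G↔U), site 22 (C↔G), site 23 (A↔G), site 24 (A↔G), site 27 (A↔U), site 30 (U↔C), site 32 (U↔G), site 35 (G↔A), site 37 (C↔G), site 41 (A↔U).
There are 15 differences over 42 sites, so p = 15/42 = 0.3571.

0.3571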